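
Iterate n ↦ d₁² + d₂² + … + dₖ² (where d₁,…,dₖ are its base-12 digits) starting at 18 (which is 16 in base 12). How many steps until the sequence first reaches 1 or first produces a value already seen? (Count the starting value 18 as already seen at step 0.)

5

18 = (1,6)_12 → 37
37 = (3,1)_12 → 10
10 = (10)_12 → 100
100 = (8,4)_12 → 80
80 = (6,8)_12 → 100  — 100 repeats.
That took 5 steps.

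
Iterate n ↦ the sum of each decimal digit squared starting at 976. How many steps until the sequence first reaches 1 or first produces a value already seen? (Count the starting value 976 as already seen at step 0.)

976 → 9² + 7² + 6² = 81 + 49 + 36 = 166
166 → 1² + 6² + 6² = 1 + 36 + 36 = 73
73 → 7² + 3² = 49 + 9 = 58
58 → 5² + 8² = 25 + 64 = 89
89 → 8² + 9² = 64 + 81 = 145
145 → 1² + 4² + 5² = 1 + 16 + 25 = 42
42 → 4² + 2² = 16 + 4 = 20
20 → 2² + 0² = 4 + 0 = 4
4 → 4² = 16
16 → 1² + 6² = 1 + 36 = 37
37 → 3² + 7² = 9 + 49 = 58  — 58 repeats.
That took 11 steps.

11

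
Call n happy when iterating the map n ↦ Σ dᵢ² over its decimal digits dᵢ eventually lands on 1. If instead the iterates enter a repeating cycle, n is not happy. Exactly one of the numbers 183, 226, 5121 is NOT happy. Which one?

183

183: 183 → 74 → 65 → 61 → 37 → 58 → 89 → 145 → 42 → 20 → 4 → 16 → 37  — repeats 37 (not happy)
226: 226 → 44 → 32 → 13 → 10 → 1  — reaches 1 (happy)
5121: 5121 → 31 → 10 → 1  — reaches 1 (happy)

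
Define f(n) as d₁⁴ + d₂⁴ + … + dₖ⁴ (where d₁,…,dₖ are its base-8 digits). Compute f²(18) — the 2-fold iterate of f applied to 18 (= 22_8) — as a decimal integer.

256

18 = (2,2)_8 → 2⁴ + 2⁴ = 16 + 16 = 32
32 = (4,0)_8 → 4⁴ + 0⁴ = 256 + 0 = 256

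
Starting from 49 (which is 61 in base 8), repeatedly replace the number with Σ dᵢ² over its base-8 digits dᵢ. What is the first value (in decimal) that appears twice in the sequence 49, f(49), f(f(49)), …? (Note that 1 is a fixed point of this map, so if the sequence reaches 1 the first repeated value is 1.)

26

49 = (6,1)_8 → 6² + 1² = 37
37 = (4,5)_8 → 4² + 5² = 41
41 = (5,1)_8 → 5² + 1² = 26
26 = (3,2)_8 → 3² + 2² = 13
13 = (1,5)_8 → 1² + 5² = 26  — 26 already appeared earlier.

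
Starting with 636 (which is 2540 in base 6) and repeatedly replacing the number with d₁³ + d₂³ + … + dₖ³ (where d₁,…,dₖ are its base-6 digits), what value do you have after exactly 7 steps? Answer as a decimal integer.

636 = (2,5,4,0)_6 → 2³ + 5³ + 4³ + 0³ = 8 + 125 + 64 + 0 = 197
197 = (5,2,5)_6 → 5³ + 2³ + 5³ = 125 + 8 + 125 = 258
258 = (1,1,1,0)_6 → 1³ + 1³ + 1³ + 0³ = 1 + 1 + 1 + 0 = 3
3 = (3)_6 → 3³ = 27
27 = (4,3)_6 → 4³ + 3³ = 64 + 27 = 91
91 = (2,3,1)_6 → 2³ + 3³ + 1³ = 8 + 27 + 1 = 36
36 = (1,0,0)_6 → 1³ + 0³ + 0³ = 1 + 0 + 0 = 1

1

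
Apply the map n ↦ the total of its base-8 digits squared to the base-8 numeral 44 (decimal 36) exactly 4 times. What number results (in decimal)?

16

36 = (4,4)_8 → 4² + 4² = 32
32 = (4,0)_8 → 4² + 0² = 16
16 = (2,0)_8 → 2² + 0² = 4
4 = (4)_8 → 4² = 16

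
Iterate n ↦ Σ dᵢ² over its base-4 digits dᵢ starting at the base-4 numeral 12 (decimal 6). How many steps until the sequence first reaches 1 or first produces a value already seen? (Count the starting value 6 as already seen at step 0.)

6 = (1,2)_4 → 1² + 2² = 1 + 4 = 5
5 = (1,1)_4 → 1² + 1² = 1 + 1 = 2
2 = (2)_4 → 2² = 4
4 = (1,0)_4 → 1² + 0² = 1 + 0 = 1  — reached 1.
That took 4 steps.

4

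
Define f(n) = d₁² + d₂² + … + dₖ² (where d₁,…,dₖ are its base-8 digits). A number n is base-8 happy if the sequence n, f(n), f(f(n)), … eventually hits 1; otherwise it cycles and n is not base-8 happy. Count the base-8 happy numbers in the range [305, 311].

1

305: 305 → 53 → 61 → 74 → 6 → 36 → 32 → 16 → 4 → 16  (repeats 16)
306: 306 → 56 → 49 → 37 → 41 → 26 → 13 → 26  (repeats 26)
307: 307 → 61 → 74 → 6 → 36 → 32 → 16 → 4 → 16  (repeats 16)
308: 308 → 68 → 17 → 5 → 25 → 10 → 5  (repeats 5)
309: 309 → 77 → 27 → 18 → 8 → 1  (reaches 1)
310: 310 → 88 → 10 → 5 → 25 → 10  (repeats 10)
311: 311 → 101 → 42 → 29 → 34 → 20 → 20  (repeats 20)
base-8 happy: 309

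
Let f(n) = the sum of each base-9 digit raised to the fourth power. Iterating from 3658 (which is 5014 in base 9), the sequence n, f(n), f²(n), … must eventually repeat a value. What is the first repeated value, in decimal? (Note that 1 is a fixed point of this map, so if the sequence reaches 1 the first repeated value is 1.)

4098

3658 = (5,0,1,4)_9 → 5⁴ + 0⁴ + 1⁴ + 4⁴ = 882
882 = (1,1,8,0)_9 → 1⁴ + 1⁴ + 8⁴ + 0⁴ = 4098
4098 = (5,5,5,3)_9 → 5⁴ + 5⁴ + 5⁴ + 3⁴ = 1956
1956 = (2,6,1,3)_9 → 2⁴ + 6⁴ + 1⁴ + 3⁴ = 1394
1394 = (1,8,1,8)_9 → 1⁴ + 8⁴ + 1⁴ + 8⁴ = 8194
8194 = (1,2,2,1,4)_9 → 1⁴ + 2⁴ + 2⁴ + 1⁴ + 4⁴ = 290
290 = (3,5,2)_9 → 3⁴ + 5⁴ + 2⁴ = 722
722 = (8,8,2)_9 → 8⁴ + 8⁴ + 2⁴ = 8208
8208 = (1,2,2,3,0)_9 → 1⁴ + 2⁴ + 2⁴ + 3⁴ + 0⁴ = 114
114 = (1,3,6)_9 → 1⁴ + 3⁴ + 6⁴ = 1378
1378 = (1,8,0,1)_9 → 1⁴ + 8⁴ + 0⁴ + 1⁴ = 4098  — 4098 already appeared earlier.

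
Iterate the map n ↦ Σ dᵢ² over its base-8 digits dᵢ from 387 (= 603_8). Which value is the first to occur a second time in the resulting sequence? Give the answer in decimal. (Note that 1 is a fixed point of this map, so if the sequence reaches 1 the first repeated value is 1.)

25

387 = (6,0,3)_8 → 6² + 0² + 3² = 36 + 0 + 9 = 45
45 = (5,5)_8 → 5² + 5² = 25 + 25 = 50
50 = (6,2)_8 → 6² + 2² = 36 + 4 = 40
40 = (5,0)_8 → 5² + 0² = 25 + 0 = 25
25 = (3,1)_8 → 3² + 1² = 9 + 1 = 10
10 = (1,2)_8 → 1² + 2² = 1 + 4 = 5
5 = (5)_8 → 5² = 25  — 25 already appeared earlier.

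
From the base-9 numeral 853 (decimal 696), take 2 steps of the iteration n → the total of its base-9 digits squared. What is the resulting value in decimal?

66

696 = (8,5,3)_9 → 8² + 5² + 3² = 64 + 25 + 9 = 98
98 = (1,1,8)_9 → 1² + 1² + 8² = 1 + 1 + 64 = 66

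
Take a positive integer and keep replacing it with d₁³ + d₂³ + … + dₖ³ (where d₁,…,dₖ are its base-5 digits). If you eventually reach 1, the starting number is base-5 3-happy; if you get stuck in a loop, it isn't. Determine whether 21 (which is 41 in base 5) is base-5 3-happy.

not base-5 3-happy

21 = (4,1)_5 → 4³ + 1³ = 65
65 = (2,3,0)_5 → 2³ + 3³ + 0³ = 35
35 = (1,2,0)_5 → 1³ + 2³ + 0³ = 9
9 = (1,4)_5 → 1³ + 4³ = 65  — 65 already seen; the sequence cycles without reaching 1.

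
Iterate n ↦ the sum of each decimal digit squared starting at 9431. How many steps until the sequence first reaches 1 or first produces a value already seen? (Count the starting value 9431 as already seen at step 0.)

14

9431 → 9² + 4² + 3² + 1² = 107
107 → 1² + 0² + 7² = 50
50 → 5² + 0² = 25
25 → 2² + 5² = 29
29 → 2² + 9² = 85
85 → 8² + 5² = 89
89 → 8² + 9² = 145
145 → 1² + 4² + 5² = 42
42 → 4² + 2² = 20
20 → 2² + 0² = 4
4 → 4² = 16
16 → 1² + 6² = 37
37 → 3² + 7² = 58
58 → 5² + 8² = 89  — 89 repeats.
That took 14 steps.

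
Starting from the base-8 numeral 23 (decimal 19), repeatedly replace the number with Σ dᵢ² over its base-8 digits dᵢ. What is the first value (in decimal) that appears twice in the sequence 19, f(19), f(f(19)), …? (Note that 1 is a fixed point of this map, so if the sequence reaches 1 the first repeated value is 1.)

13

19 = (2,3)_8 → 13
13 = (1,5)_8 → 26
26 = (3,2)_8 → 13  — 13 already appeared earlier.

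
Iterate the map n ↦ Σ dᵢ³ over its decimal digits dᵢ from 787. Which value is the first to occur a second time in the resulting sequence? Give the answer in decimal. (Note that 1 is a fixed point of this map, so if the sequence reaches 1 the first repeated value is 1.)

787 → 7³ + 8³ + 7³ = 1198
1198 → 1³ + 1³ + 9³ + 8³ = 1243
1243 → 1³ + 2³ + 4³ + 3³ = 100
100 → 1³ + 0³ + 0³ = 1  — reached the fixed point 1.
1 → 1, so 1 is the first repeated value.

1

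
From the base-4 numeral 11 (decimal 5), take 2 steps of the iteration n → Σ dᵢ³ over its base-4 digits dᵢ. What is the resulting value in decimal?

8

5 = (1,1)_4 → 1³ + 1³ = 1 + 1 = 2
2 = (2)_4 → 2³ = 8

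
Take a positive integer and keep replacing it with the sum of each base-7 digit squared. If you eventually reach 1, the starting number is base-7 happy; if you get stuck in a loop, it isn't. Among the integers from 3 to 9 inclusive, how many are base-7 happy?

3: 3 → 9 → 5 → 25 → 25  — not base-7 happy
4: 4 → 16 → 8 → 2 → 4  — not base-7 happy
5: 5 → 25 → 25  — not base-7 happy
6: 6 → 36 → 26 → 34 → 52 → 10 → 10  — not base-7 happy
7: 7 → 1  — base-7 happy
8: 8 → 2 → 4 → 16 → 8  — not base-7 happy
9: 9 → 5 → 25 → 25  — not base-7 happy
base-7 happy: 7

1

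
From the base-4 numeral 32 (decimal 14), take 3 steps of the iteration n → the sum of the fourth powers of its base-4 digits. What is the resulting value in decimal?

14 = (3,2)_4 → 97
97 = (1,2,0,1)_4 → 18
18 = (1,0,2)_4 → 17

17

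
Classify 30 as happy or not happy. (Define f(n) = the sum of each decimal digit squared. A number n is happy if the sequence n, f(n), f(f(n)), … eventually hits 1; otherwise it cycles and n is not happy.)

not happy

30 → 9
9 → 81
81 → 65
65 → 61
61 → 37
37 → 58
58 → 89
89 → 145
145 → 42
42 → 20
20 → 4
4 → 16
16 → 37  — 37 already seen; the sequence cycles without reaching 1.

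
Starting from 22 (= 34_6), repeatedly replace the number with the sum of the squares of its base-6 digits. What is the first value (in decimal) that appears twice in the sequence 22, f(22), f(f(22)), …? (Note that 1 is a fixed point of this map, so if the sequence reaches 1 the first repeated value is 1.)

25

22 = (3,4)_6 → 3² + 4² = 9 + 16 = 25
25 = (4,1)_6 → 4² + 1² = 16 + 1 = 17
17 = (2,5)_6 → 2² + 5² = 4 + 25 = 29
29 = (4,5)_6 → 4² + 5² = 16 + 25 = 41
41 = (1,0,5)_6 → 1² + 0² + 5² = 1 + 0 + 25 = 26
26 = (4,2)_6 → 4² + 2² = 16 + 4 = 20
20 = (3,2)_6 → 3² + 2² = 9 + 4 = 13
13 = (2,1)_6 → 2² + 1² = 4 + 1 = 5
5 = (5)_6 → 5² = 25  — 25 already appeared earlier.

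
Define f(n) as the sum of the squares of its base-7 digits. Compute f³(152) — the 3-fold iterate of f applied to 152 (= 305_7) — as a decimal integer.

152 = (3,0,5)_7 → 34
34 = (4,6)_7 → 52
52 = (1,0,3)_7 → 10

10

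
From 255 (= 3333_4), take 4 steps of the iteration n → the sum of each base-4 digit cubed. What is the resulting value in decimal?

255 = (3,3,3,3)_4 → 3³ + 3³ + 3³ + 3³ = 27 + 27 + 27 + 27 = 108
108 = (1,2,3,0)_4 → 1³ + 2³ + 3³ + 0³ = 1 + 8 + 27 + 0 = 36
36 = (2,1,0)_4 → 2³ + 1³ + 0³ = 8 + 1 + 0 = 9
9 = (2,1)_4 → 2³ + 1³ = 8 + 1 = 9

9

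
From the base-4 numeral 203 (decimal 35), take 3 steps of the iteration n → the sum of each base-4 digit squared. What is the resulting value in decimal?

8

35 = (2,0,3)_4 → 13
13 = (3,1)_4 → 10
10 = (2,2)_4 → 8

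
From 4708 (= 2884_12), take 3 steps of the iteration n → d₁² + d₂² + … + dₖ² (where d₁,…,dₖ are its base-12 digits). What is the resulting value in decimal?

26

4708 = (2,8,8,4)_12 → 2² + 8² + 8² + 4² = 4 + 64 + 64 + 16 = 148
148 = (1,0,4)_12 → 1² + 0² + 4² = 1 + 0 + 16 = 17
17 = (1,5)_12 → 1² + 5² = 1 + 25 = 26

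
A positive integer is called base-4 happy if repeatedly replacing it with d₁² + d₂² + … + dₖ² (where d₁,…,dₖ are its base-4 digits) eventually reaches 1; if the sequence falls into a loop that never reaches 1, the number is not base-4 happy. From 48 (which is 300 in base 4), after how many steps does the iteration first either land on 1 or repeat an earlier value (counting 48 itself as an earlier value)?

5

48 = (3,0,0)_4 → 9
9 = (2,1)_4 → 5
5 = (1,1)_4 → 2
2 = (2)_4 → 4
4 = (1,0)_4 → 1  — reached 1.
That took 5 steps.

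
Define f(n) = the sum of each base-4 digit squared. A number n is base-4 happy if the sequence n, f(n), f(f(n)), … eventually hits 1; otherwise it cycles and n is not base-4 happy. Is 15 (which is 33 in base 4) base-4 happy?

15 = (3,3)_4 → 3² + 3² = 18
18 = (1,0,2)_4 → 1² + 0² + 2² = 5
5 = (1,1)_4 → 1² + 1² = 2
2 = (2)_4 → 2² = 4
4 = (1,0)_4 → 1² + 0² = 1  — reached 1.

base-4 happy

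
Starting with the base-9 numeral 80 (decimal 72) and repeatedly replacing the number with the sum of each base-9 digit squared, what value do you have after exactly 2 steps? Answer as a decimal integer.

50

72 = (8,0)_9 → 8² + 0² = 64
64 = (7,1)_9 → 7² + 1² = 50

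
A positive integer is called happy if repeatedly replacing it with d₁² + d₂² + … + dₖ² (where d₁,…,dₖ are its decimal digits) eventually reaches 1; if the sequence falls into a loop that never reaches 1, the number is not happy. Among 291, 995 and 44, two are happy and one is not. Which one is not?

995

291: 291 → 86 → 100 → 1  — reaches 1 (happy)
995: 995 → 187 → 114 → 18 → 65 → 61 → 37 → 58 → 89 → 145 → 42 → 20 → 4 → 16 → 37  — repeats 37 (not happy)
44: 44 → 32 → 13 → 10 → 1  — reaches 1 (happy)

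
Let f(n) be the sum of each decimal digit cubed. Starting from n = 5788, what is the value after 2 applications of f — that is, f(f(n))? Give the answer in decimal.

5788 → 5³ + 7³ + 8³ + 8³ = 1492
1492 → 1³ + 4³ + 9³ + 2³ = 802

802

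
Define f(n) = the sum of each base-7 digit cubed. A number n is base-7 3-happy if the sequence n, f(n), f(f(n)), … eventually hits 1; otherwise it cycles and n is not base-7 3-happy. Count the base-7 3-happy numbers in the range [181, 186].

181: 181 → 307 → 433 → 343 → 1  (reaches 1)
182: 182 → 152 → 152  (repeats 152)
183: 183 → 153 → 243 → 405 → 219 → 99 → 9 → 9  (repeats 9)
184: 184 → 160 → 244 → 496 → 244  (repeats 244)
185: 185 → 179 → 155 → 29 → 65 → 17 → 35 → 125 → 251 → 341 → 557 → 137 → 197 → 65  (repeats 65)
186: 186 → 216 → 288 → 342 → 648 → 282 → 258 → 342  (repeats 342)
base-7 3-happy: 181

1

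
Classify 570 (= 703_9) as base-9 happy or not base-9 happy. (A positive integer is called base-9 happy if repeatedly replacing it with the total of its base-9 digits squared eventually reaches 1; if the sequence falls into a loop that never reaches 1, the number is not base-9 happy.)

not base-9 happy

570 = (7,0,3)_9 → 7² + 0² + 3² = 58
58 = (6,4)_9 → 6² + 4² = 52
52 = (5,7)_9 → 5² + 7² = 74
74 = (8,2)_9 → 8² + 2² = 68
68 = (7,5)_9 → 7² + 5² = 74  — 74 already seen; the sequence cycles without reaching 1.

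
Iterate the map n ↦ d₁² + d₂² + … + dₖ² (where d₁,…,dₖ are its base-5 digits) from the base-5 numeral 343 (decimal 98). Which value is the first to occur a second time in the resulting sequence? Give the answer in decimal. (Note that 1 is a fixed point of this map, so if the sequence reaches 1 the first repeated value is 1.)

18

98 = (3,4,3)_5 → 3² + 4² + 3² = 9 + 16 + 9 = 34
34 = (1,1,4)_5 → 1² + 1² + 4² = 1 + 1 + 16 = 18
18 = (3,3)_5 → 3² + 3² = 9 + 9 = 18  — 18 already appeared earlier.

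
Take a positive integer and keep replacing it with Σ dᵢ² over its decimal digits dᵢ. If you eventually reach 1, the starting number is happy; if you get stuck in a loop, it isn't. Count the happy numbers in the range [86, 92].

86: 86 → 100 → 1  (reaches 1)
87: 87 → 113 → 11 → 2 → 4 → 16 → 37 → 58 → 89 → 145 → 42 → 20 → 4  (repeats 4)
88: 88 → 128 → 69 → 117 → 51 → 26 → 40 → 16 → 37 → 58 → 89 → 145 → 42 → 20 → 4 → 16  (repeats 16)
89: 89 → 145 → 42 → 20 → 4 → 16 → 37 → 58 → 89  (repeats 89)
90: 90 → 81 → 65 → 61 → 37 → 58 → 89 → 145 → 42 → 20 → 4 → 16 → 37  (repeats 37)
91: 91 → 82 → 68 → 100 → 1  (reaches 1)
92: 92 → 85 → 89 → 145 → 42 → 20 → 4 → 16 → 37 → 58 → 89  (repeats 89)
happy: 86, 91

2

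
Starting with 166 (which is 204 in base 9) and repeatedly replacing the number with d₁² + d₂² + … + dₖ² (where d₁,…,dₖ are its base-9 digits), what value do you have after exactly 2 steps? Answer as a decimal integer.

8

166 = (2,0,4)_9 → 2² + 0² + 4² = 4 + 0 + 16 = 20
20 = (2,2)_9 → 2² + 2² = 4 + 4 = 8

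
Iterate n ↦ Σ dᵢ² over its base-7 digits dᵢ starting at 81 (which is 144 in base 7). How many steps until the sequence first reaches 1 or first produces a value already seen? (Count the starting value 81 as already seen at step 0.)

6

81 = (1,4,4)_7 → 1² + 4² + 4² = 1 + 16 + 16 = 33
33 = (4,5)_7 → 4² + 5² = 16 + 25 = 41
41 = (5,6)_7 → 5² + 6² = 25 + 36 = 61
61 = (1,1,5)_7 → 1² + 1² + 5² = 1 + 1 + 25 = 27
27 = (3,6)_7 → 3² + 6² = 9 + 36 = 45
45 = (6,3)_7 → 6² + 3² = 36 + 9 = 45  — 45 repeats.
That took 6 steps.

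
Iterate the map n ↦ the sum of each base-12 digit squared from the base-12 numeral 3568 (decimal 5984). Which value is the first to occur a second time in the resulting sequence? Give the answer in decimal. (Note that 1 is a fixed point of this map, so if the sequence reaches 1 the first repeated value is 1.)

5984 = (3,5,6,8)_12 → 134
134 = (11,2)_12 → 125
125 = (10,5)_12 → 125  — 125 already appeared earlier.

125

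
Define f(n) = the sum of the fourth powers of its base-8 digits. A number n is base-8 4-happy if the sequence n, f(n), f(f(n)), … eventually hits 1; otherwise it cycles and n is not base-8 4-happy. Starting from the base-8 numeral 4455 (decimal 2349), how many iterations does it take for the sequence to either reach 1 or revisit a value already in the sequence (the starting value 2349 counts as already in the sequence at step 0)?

2349 = (4,4,5,5)_8 → 4⁴ + 4⁴ + 5⁴ + 5⁴ = 1762
1762 = (3,3,4,2)_8 → 3⁴ + 3⁴ + 4⁴ + 2⁴ = 434
434 = (6,6,2)_8 → 6⁴ + 6⁴ + 2⁴ = 2608
2608 = (5,0,6,0)_8 → 5⁴ + 0⁴ + 6⁴ + 0⁴ = 1921
1921 = (3,6,0,1)_8 → 3⁴ + 6⁴ + 0⁴ + 1⁴ = 1378
1378 = (2,5,4,2)_8 → 2⁴ + 5⁴ + 4⁴ + 2⁴ = 913
913 = (1,6,2,1)_8 → 1⁴ + 6⁴ + 2⁴ + 1⁴ = 1314
1314 = (2,4,4,2)_8 → 2⁴ + 4⁴ + 4⁴ + 2⁴ = 544
544 = (1,0,4,0)_8 → 1⁴ + 0⁴ + 4⁴ + 0⁴ = 257
257 = (4,0,1)_8 → 4⁴ + 0⁴ + 1⁴ = 257  — 257 repeats.
That took 10 steps.

10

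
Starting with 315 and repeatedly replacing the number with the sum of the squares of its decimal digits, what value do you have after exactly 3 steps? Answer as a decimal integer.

25

315 → 3² + 1² + 5² = 9 + 1 + 25 = 35
35 → 3² + 5² = 9 + 25 = 34
34 → 3² + 4² = 9 + 16 = 25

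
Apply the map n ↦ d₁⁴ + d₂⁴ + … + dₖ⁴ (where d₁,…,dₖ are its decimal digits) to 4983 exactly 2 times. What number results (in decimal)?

4983 → 10994
10994 → 13379

13379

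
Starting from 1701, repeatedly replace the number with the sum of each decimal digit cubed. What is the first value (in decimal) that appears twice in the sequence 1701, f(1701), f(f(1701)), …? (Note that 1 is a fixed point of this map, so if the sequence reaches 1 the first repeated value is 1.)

1701 → 345
345 → 216
216 → 225
225 → 141
141 → 66
66 → 432
432 → 99
99 → 1458
1458 → 702
702 → 351
351 → 153
153 → 153  — 153 already appeared earlier.

153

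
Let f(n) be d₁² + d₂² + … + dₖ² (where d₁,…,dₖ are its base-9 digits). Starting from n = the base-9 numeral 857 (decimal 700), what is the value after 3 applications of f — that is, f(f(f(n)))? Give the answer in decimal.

26

700 = (8,5,7)_9 → 8² + 5² + 7² = 64 + 25 + 49 = 138
138 = (1,6,3)_9 → 1² + 6² + 3² = 1 + 36 + 9 = 46
46 = (5,1)_9 → 5² + 1² = 25 + 1 = 26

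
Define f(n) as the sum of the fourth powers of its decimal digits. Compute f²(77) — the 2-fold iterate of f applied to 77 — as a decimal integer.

4368

77 → 7⁴ + 7⁴ = 2401 + 2401 = 4802
4802 → 4⁴ + 8⁴ + 0⁴ + 2⁴ = 256 + 4096 + 0 + 16 = 4368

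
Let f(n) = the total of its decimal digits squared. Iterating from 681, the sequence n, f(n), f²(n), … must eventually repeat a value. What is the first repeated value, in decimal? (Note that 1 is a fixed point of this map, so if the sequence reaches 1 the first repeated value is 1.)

4

681 → 6² + 8² + 1² = 101
101 → 1² + 0² + 1² = 2
2 → 2² = 4
4 → 4² = 16
16 → 1² + 6² = 37
37 → 3² + 7² = 58
58 → 5² + 8² = 89
89 → 8² + 9² = 145
145 → 1² + 4² + 5² = 42
42 → 4² + 2² = 20
20 → 2² + 0² = 4  — 4 already appeared earlier.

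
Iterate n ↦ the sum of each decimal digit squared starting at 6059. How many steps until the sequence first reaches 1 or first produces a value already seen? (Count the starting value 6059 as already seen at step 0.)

15

6059 → 6² + 0² + 5² + 9² = 142
142 → 1² + 4² + 2² = 21
21 → 2² + 1² = 5
5 → 5² = 25
25 → 2² + 5² = 29
29 → 2² + 9² = 85
85 → 8² + 5² = 89
89 → 8² + 9² = 145
145 → 1² + 4² + 5² = 42
42 → 4² + 2² = 20
20 → 2² + 0² = 4
4 → 4² = 16
16 → 1² + 6² = 37
37 → 3² + 7² = 58
58 → 5² + 8² = 89  — 89 repeats.
That took 15 steps.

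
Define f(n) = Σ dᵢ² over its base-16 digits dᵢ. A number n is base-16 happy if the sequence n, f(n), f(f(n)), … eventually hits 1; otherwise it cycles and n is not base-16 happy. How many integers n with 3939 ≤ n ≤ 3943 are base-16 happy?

1

3939: 3939 → 270 → 197 → 169 → 181 → 146 → 85 → 50 → 13 → 169  (repeats 169)
3940: 3940 → 277 → 27 → 122 → 149 → 106 → 136 → 128 → 64 → 16 → 1  (reaches 1)
3941: 3941 → 286 → 198 → 180 → 137 → 145 → 82 → 29 → 170 → 200 → 208 → 169 → 181 → 146 → 85 → 50 → 13 → 169  (repeats 169)
3942: 3942 → 297 → 86 → 61 → 178 → 125 → 218 → 269 → 170 → 200 → 208 → 169 → 181 → 146 → 85 → 50 → 13 → 169  (repeats 169)
3943: 3943 → 310 → 46 → 200 → 208 → 169 → 181 → 146 → 85 → 50 → 13 → 169  (repeats 169)
base-16 happy: 3940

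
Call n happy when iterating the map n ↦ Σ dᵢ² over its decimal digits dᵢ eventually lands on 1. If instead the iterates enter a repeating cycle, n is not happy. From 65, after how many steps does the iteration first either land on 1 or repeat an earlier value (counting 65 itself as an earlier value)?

65 → 6² + 5² = 61
61 → 6² + 1² = 37
37 → 3² + 7² = 58
58 → 5² + 8² = 89
89 → 8² + 9² = 145
145 → 1² + 4² + 5² = 42
42 → 4² + 2² = 20
20 → 2² + 0² = 4
4 → 4² = 16
16 → 1² + 6² = 37  — 37 repeats.
That took 10 steps.

10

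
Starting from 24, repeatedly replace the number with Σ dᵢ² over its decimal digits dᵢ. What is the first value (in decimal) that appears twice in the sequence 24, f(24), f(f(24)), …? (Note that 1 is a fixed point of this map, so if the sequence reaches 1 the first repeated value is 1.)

20

24 → 20
20 → 4
4 → 16
16 → 37
37 → 58
58 → 89
89 → 145
145 → 42
42 → 20  — 20 already appeared earlier.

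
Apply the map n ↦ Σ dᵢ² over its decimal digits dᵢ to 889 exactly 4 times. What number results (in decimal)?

889 → 8² + 8² + 9² = 209
209 → 2² + 0² + 9² = 85
85 → 8² + 5² = 89
89 → 8² + 9² = 145

145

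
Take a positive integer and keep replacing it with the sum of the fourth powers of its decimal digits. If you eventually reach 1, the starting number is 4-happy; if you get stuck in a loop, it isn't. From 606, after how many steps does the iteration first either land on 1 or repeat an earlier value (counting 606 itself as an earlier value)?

606 → 6⁴ + 0⁴ + 6⁴ = 1296 + 0 + 1296 = 2592
2592 → 2⁴ + 5⁴ + 9⁴ + 2⁴ = 16 + 625 + 6561 + 16 = 7218
7218 → 7⁴ + 2⁴ + 1⁴ + 8⁴ = 2401 + 16 + 1 + 4096 = 6514
6514 → 6⁴ + 5⁴ + 1⁴ + 4⁴ = 1296 + 625 + 1 + 256 = 2178
2178 → 2⁴ + 1⁴ + 7⁴ + 8⁴ = 16 + 1 + 2401 + 4096 = 6514  — 6514 repeats.
That took 5 steps.

5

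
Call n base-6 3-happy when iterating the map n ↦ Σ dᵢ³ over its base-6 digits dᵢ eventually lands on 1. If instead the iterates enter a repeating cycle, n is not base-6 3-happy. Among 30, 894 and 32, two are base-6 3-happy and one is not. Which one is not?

30

30: 30 → 125 → 160 → 136 → 155 → 190 → 190  — repeats 190 (not base-6 3-happy)
894: 894 → 189 → 153 → 92 → 43 → 3 → 27 → 91 → 36 → 1  — reaches 1 (base-6 3-happy)
32: 32 → 133 → 92 → 43 → 3 → 27 → 91 → 36 → 1  — reaches 1 (base-6 3-happy)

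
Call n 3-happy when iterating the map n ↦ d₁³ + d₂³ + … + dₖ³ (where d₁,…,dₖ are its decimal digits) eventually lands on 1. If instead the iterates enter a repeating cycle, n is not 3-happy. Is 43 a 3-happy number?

43 → 4³ + 3³ = 64 + 27 = 91
91 → 9³ + 1³ = 729 + 1 = 730
730 → 7³ + 3³ + 0³ = 343 + 27 + 0 = 370
370 → 3³ + 7³ + 0³ = 27 + 343 + 0 = 370  — 370 already seen; the sequence cycles without reaching 1.

not 3-happy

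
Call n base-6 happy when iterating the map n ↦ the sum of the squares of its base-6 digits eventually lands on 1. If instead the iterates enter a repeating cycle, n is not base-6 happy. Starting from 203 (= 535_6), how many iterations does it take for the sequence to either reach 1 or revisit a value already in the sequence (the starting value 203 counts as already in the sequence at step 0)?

203 = (5,3,5)_6 → 59
59 = (1,3,5)_6 → 35
35 = (5,5)_6 → 50
50 = (1,2,2)_6 → 9
9 = (1,3)_6 → 10
10 = (1,4)_6 → 17
17 = (2,5)_6 → 29
29 = (4,5)_6 → 41
41 = (1,0,5)_6 → 26
26 = (4,2)_6 → 20
20 = (3,2)_6 → 13
13 = (2,1)_6 → 5
5 = (5)_6 → 25
25 = (4,1)_6 → 17  — 17 repeats.
That took 14 steps.

14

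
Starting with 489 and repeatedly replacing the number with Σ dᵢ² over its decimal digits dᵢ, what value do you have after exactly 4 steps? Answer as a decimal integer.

58

489 → 4² + 8² + 9² = 16 + 64 + 81 = 161
161 → 1² + 6² + 1² = 1 + 36 + 1 = 38
38 → 3² + 8² = 9 + 64 = 73
73 → 7² + 3² = 49 + 9 = 58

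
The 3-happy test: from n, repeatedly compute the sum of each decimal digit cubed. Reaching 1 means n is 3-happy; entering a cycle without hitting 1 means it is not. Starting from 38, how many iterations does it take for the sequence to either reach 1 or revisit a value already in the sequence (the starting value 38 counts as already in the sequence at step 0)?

9

38 → 539
539 → 881
881 → 1025
1025 → 134
134 → 92
92 → 737
737 → 713
713 → 371
371 → 371  — 371 repeats.
That took 9 steps.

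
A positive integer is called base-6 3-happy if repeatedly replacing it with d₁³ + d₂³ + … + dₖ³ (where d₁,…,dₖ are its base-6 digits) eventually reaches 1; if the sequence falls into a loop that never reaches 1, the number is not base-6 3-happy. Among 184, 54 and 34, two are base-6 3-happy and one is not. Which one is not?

54

184: 184 → 189 → 153 → 92 → 43 → 3 → 27 → 91 → 36 → 1  — reaches 1 (base-6 3-happy)
54: 54 → 28 → 128 → 62 → 73 → 9 → 28  — repeats 28 (not base-6 3-happy)
34: 34 → 189 → 153 → 92 → 43 → 3 → 27 → 91 → 36 → 1  — reaches 1 (base-6 3-happy)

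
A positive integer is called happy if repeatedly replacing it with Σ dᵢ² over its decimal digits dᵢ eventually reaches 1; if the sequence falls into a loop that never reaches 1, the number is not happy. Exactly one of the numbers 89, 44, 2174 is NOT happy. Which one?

89: 89 → 145 → 42 → 20 → 4 → 16 → 37 → 58 → 89  — repeats 89 (not happy)
44: 44 → 32 → 13 → 10 → 1  — reaches 1 (happy)
2174: 2174 → 70 → 49 → 97 → 130 → 10 → 1  — reaches 1 (happy)

89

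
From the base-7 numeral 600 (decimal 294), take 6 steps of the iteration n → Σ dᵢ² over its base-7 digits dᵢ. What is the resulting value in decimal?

294 = (6,0,0)_7 → 6² + 0² + 0² = 36 + 0 + 0 = 36
36 = (5,1)_7 → 5² + 1² = 25 + 1 = 26
26 = (3,5)_7 → 3² + 5² = 9 + 25 = 34
34 = (4,6)_7 → 4² + 6² = 16 + 36 = 52
52 = (1,0,3)_7 → 1² + 0² + 3² = 1 + 0 + 9 = 10
10 = (1,3)_7 → 1² + 3² = 1 + 9 = 10

10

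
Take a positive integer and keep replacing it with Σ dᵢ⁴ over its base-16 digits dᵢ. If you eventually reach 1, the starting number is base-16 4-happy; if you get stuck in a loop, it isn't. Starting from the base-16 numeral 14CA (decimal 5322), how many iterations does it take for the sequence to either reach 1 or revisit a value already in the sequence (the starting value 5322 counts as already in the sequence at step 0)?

5322 = (1,4,12,10)_16 → 1⁴ + 4⁴ + 12⁴ + 10⁴ = 30993
30993 = (7,9,1,1)_16 → 7⁴ + 9⁴ + 1⁴ + 1⁴ = 8964
8964 = (2,3,0,4)_16 → 2⁴ + 3⁴ + 0⁴ + 4⁴ = 353
353 = (1,6,1)_16 → 1⁴ + 6⁴ + 1⁴ = 1298
1298 = (5,1,2)_16 → 5⁴ + 1⁴ + 2⁴ = 642
642 = (2,8,2)_16 → 2⁴ + 8⁴ + 2⁴ = 4128
4128 = (1,0,2,0)_16 → 1⁴ + 0⁴ + 2⁴ + 0⁴ = 17
17 = (1,1)_16 → 1⁴ + 1⁴ = 2
2 = (2)_16 → 2⁴ = 16
16 = (1,0)_16 → 1⁴ + 0⁴ = 1  — reached 1.
That took 10 steps.

10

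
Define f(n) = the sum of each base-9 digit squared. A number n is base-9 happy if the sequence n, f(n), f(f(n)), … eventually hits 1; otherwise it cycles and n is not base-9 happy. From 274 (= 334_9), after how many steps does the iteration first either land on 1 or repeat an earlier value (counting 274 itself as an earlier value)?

6

274 = (3,3,4)_9 → 3² + 3² + 4² = 9 + 9 + 16 = 34
34 = (3,7)_9 → 3² + 7² = 9 + 49 = 58
58 = (6,4)_9 → 6² + 4² = 36 + 16 = 52
52 = (5,7)_9 → 5² + 7² = 25 + 49 = 74
74 = (8,2)_9 → 8² + 2² = 64 + 4 = 68
68 = (7,5)_9 → 7² + 5² = 49 + 25 = 74  — 74 repeats.
That took 6 steps.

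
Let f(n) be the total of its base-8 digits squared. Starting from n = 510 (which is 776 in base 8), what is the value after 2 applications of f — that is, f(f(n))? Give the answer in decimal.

510 = (7,7,6)_8 → 7² + 7² + 6² = 49 + 49 + 36 = 134
134 = (2,0,6)_8 → 2² + 0² + 6² = 4 + 0 + 36 = 40

40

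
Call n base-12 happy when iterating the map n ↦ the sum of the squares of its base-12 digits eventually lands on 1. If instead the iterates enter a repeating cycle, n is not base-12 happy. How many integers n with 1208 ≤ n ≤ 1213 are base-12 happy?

1208: 1208 → 144 → 1  (reaches 1)
1209: 1209 → 161 → 27 → 13 → 2 → 4 → 16 → 17 → 26 → 8 → 64 → 41 → 34 → 104 → 128 → 164 → 66 → 61 → 26  (repeats 26)
1210: 1210 → 180 → 10 → 100 → 80 → 100  (repeats 100)
1211: 1211 → 201 → 98 → 68 → 89 → 74 → 40 → 25 → 5 → 25  (repeats 25)
1212: 1212 → 89 → 74 → 40 → 25 → 5 → 25  (repeats 25)
1213: 1213 → 90 → 85 → 50 → 20 → 65 → 50  (repeats 50)
base-12 happy: 1208

1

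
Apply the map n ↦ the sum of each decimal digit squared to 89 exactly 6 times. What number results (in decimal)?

37

89 → 8² + 9² = 64 + 81 = 145
145 → 1² + 4² + 5² = 1 + 16 + 25 = 42
42 → 4² + 2² = 16 + 4 = 20
20 → 2² + 0² = 4 + 0 = 4
4 → 4² = 16
16 → 1² + 6² = 1 + 36 = 37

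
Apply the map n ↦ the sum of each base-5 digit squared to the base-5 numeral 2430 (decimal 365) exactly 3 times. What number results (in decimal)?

13

365 = (2,4,3,0)_5 → 2² + 4² + 3² + 0² = 4 + 16 + 9 + 0 = 29
29 = (1,0,4)_5 → 1² + 0² + 4² = 1 + 0 + 16 = 17
17 = (3,2)_5 → 3² + 2² = 9 + 4 = 13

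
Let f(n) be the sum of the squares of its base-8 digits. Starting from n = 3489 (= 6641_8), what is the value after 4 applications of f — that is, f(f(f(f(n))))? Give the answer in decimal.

5

3489 = (6,6,4,1)_8 → 6² + 6² + 4² + 1² = 36 + 36 + 16 + 1 = 89
89 = (1,3,1)_8 → 1² + 3² + 1² = 1 + 9 + 1 = 11
11 = (1,3)_8 → 1² + 3² = 1 + 9 = 10
10 = (1,2)_8 → 1² + 2² = 1 + 4 = 5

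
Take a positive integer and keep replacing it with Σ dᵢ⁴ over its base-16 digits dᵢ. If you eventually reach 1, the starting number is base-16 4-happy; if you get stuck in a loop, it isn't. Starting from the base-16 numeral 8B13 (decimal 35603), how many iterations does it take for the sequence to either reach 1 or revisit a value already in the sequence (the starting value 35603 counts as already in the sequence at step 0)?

35603 = (8,11,1,3)_16 → 8⁴ + 11⁴ + 1⁴ + 3⁴ = 18819
18819 = (4,9,8,3)_16 → 4⁴ + 9⁴ + 8⁴ + 3⁴ = 10994
10994 = (2,10,15,2)_16 → 2⁴ + 10⁴ + 15⁴ + 2⁴ = 60657
60657 = (14,12,15,1)_16 → 14⁴ + 12⁴ + 15⁴ + 1⁴ = 109778
109778 = (1,10,12,13,2)_16 → 1⁴ + 10⁴ + 12⁴ + 13⁴ + 2⁴ = 59314
59314 = (14,7,11,2)_16 → 14⁴ + 7⁴ + 11⁴ + 2⁴ = 55474
55474 = (13,8,11,2)_16 → 13⁴ + 8⁴ + 11⁴ + 2⁴ = 47314
47314 = (11,8,13,2)_16 → 11⁴ + 8⁴ + 13⁴ + 2⁴ = 47314  — 47314 repeats.
That took 8 steps.

8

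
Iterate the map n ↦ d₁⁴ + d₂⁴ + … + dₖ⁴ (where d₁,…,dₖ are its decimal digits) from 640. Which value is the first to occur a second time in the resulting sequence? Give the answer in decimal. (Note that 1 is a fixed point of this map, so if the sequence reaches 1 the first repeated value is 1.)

8208

640 → 6⁴ + 4⁴ + 0⁴ = 1296 + 256 + 0 = 1552
1552 → 1⁴ + 5⁴ + 5⁴ + 2⁴ = 1 + 625 + 625 + 16 = 1267
1267 → 1⁴ + 2⁴ + 6⁴ + 7⁴ = 1 + 16 + 1296 + 2401 = 3714
3714 → 3⁴ + 7⁴ + 1⁴ + 4⁴ = 81 + 2401 + 1 + 256 = 2739
2739 → 2⁴ + 7⁴ + 3⁴ + 9⁴ = 16 + 2401 + 81 + 6561 = 9059
9059 → 9⁴ + 0⁴ + 5⁴ + 9⁴ = 6561 + 0 + 625 + 6561 = 13747
13747 → 1⁴ + 3⁴ + 7⁴ + 4⁴ + 7⁴ = 1 + 81 + 2401 + 256 + 2401 = 5140
5140 → 5⁴ + 1⁴ + 4⁴ + 0⁴ = 625 + 1 + 256 + 0 = 882
882 → 8⁴ + 8⁴ + 2⁴ = 4096 + 4096 + 16 = 8208
8208 → 8⁴ + 2⁴ + 0⁴ + 8⁴ = 4096 + 16 + 0 + 4096 = 8208  — 8208 already appeared earlier.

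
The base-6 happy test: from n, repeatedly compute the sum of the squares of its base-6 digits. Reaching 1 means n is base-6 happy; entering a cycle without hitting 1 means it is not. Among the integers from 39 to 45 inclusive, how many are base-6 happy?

39: 39 → 10 → 17 → 29 → 41 → 26 → 20 → 13 → 5 → 25 → 17  — not base-6 happy
40: 40 → 17 → 29 → 41 → 26 → 20 → 13 → 5 → 25 → 17  — not base-6 happy
41: 41 → 26 → 20 → 13 → 5 → 25 → 17 → 29 → 41  — not base-6 happy
42: 42 → 2 → 4 → 16 → 20 → 13 → 5 → 25 → 17 → 29 → 41 → 26 → 20  — not base-6 happy
43: 43 → 3 → 9 → 10 → 17 → 29 → 41 → 26 → 20 → 13 → 5 → 25 → 17  — not base-6 happy
44: 44 → 6 → 1  — base-6 happy
45: 45 → 11 → 26 → 20 → 13 → 5 → 25 → 17 → 29 → 41 → 26  — not base-6 happy
base-6 happy: 44

1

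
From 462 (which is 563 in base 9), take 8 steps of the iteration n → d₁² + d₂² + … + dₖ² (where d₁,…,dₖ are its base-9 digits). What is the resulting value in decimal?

462 = (5,6,3)_9 → 5² + 6² + 3² = 25 + 36 + 9 = 70
70 = (7,7)_9 → 7² + 7² = 49 + 49 = 98
98 = (1,1,8)_9 → 1² + 1² + 8² = 1 + 1 + 64 = 66
66 = (7,3)_9 → 7² + 3² = 49 + 9 = 58
58 = (6,4)_9 → 6² + 4² = 36 + 16 = 52
52 = (5,7)_9 → 5² + 7² = 25 + 49 = 74
74 = (8,2)_9 → 8² + 2² = 64 + 4 = 68
68 = (7,5)_9 → 7² + 5² = 49 + 25 = 74

74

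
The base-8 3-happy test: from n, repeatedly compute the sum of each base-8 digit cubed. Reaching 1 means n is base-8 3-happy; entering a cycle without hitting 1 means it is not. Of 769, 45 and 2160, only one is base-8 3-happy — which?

769: 769 → 66 → 9 → 2 → 8 → 1  — reaches 1 (base-8 3-happy)
45: 45 → 250 → 378 → 476 → 434 → 440 → 559 → 469 → 476  — repeats 476 (not base-8 3-happy)
2160: 2160 → 281 → 92 → 92  — repeats 92 (not base-8 3-happy)

769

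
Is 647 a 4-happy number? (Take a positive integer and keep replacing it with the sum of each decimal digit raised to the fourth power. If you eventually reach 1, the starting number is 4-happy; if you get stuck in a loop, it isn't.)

647 → 6⁴ + 4⁴ + 7⁴ = 1296 + 256 + 2401 = 3953
3953 → 3⁴ + 9⁴ + 5⁴ + 3⁴ = 81 + 6561 + 625 + 81 = 7348
7348 → 7⁴ + 3⁴ + 4⁴ + 8⁴ = 2401 + 81 + 256 + 4096 = 6834
6834 → 6⁴ + 8⁴ + 3⁴ + 4⁴ = 1296 + 4096 + 81 + 256 = 5729
5729 → 5⁴ + 7⁴ + 2⁴ + 9⁴ = 625 + 2401 + 16 + 6561 = 9603
9603 → 9⁴ + 6⁴ + 0⁴ + 3⁴ = 6561 + 1296 + 0 + 81 = 7938
7938 → 7⁴ + 9⁴ + 3⁴ + 8⁴ = 2401 + 6561 + 81 + 4096 = 13139
13139 → 1⁴ + 3⁴ + 1⁴ + 3⁴ + 9⁴ = 1 + 81 + 1 + 81 + 6561 = 6725
6725 → 6⁴ + 7⁴ + 2⁴ + 5⁴ = 1296 + 2401 + 16 + 625 = 4338
4338 → 4⁴ + 3⁴ + 3⁴ + 8⁴ = 256 + 81 + 81 + 4096 = 4514
4514 → 4⁴ + 5⁴ + 1⁴ + 4⁴ = 256 + 625 + 1 + 256 = 1138
1138 → 1⁴ + 1⁴ + 3⁴ + 8⁴ = 1 + 1 + 81 + 4096 = 4179
4179 → 4⁴ + 1⁴ + 7⁴ + 9⁴ = 256 + 1 + 2401 + 6561 = 9219
9219 → 9⁴ + 2⁴ + 1⁴ + 9⁴ = 6561 + 16 + 1 + 6561 = 13139  — 13139 already seen; the sequence cycles without reaching 1.

not 4-happy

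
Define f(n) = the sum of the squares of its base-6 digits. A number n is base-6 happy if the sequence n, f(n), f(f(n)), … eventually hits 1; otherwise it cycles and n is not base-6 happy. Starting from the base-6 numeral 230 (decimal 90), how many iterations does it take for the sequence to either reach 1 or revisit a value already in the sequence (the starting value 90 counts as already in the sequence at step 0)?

90 = (2,3,0)_6 → 2² + 3² + 0² = 4 + 9 + 0 = 13
13 = (2,1)_6 → 2² + 1² = 4 + 1 = 5
5 = (5)_6 → 5² = 25
25 = (4,1)_6 → 4² + 1² = 16 + 1 = 17
17 = (2,5)_6 → 2² + 5² = 4 + 25 = 29
29 = (4,5)_6 → 4² + 5² = 16 + 25 = 41
41 = (1,0,5)_6 → 1² + 0² + 5² = 1 + 0 + 25 = 26
26 = (4,2)_6 → 4² + 2² = 16 + 4 = 20
20 = (3,2)_6 → 3² + 2² = 9 + 4 = 13  — 13 repeats.
That took 9 steps.

9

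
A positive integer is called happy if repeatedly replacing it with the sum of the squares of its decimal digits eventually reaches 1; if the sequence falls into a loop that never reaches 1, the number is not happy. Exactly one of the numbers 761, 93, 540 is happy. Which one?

761

761: 761 → 86 → 100 → 1  — reaches 1 (happy)
93: 93 → 90 → 81 → 65 → 61 → 37 → 58 → 89 → 145 → 42 → 20 → 4 → 16 → 37  — repeats 37 (not happy)
540: 540 → 41 → 17 → 50 → 25 → 29 → 85 → 89 → 145 → 42 → 20 → 4 → 16 → 37 → 58 → 89  — repeats 89 (not happy)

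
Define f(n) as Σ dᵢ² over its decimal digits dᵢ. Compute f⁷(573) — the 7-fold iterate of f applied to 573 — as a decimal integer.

20

573 → 5² + 7² + 3² = 25 + 49 + 9 = 83
83 → 8² + 3² = 64 + 9 = 73
73 → 7² + 3² = 49 + 9 = 58
58 → 5² + 8² = 25 + 64 = 89
89 → 8² + 9² = 64 + 81 = 145
145 → 1² + 4² + 5² = 1 + 16 + 25 = 42
42 → 4² + 2² = 16 + 4 = 20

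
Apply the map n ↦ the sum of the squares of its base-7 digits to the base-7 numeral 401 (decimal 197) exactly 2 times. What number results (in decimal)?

197 = (4,0,1)_7 → 4² + 0² + 1² = 17
17 = (2,3)_7 → 2² + 3² = 13

13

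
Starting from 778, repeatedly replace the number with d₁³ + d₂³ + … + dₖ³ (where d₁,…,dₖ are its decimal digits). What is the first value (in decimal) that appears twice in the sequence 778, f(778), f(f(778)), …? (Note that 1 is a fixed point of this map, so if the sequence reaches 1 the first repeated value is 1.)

778 → 7³ + 7³ + 8³ = 1198
1198 → 1³ + 1³ + 9³ + 8³ = 1243
1243 → 1³ + 2³ + 4³ + 3³ = 100
100 → 1³ + 0³ + 0³ = 1  — reached the fixed point 1.
1 → 1, so 1 is the first repeated value.

1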